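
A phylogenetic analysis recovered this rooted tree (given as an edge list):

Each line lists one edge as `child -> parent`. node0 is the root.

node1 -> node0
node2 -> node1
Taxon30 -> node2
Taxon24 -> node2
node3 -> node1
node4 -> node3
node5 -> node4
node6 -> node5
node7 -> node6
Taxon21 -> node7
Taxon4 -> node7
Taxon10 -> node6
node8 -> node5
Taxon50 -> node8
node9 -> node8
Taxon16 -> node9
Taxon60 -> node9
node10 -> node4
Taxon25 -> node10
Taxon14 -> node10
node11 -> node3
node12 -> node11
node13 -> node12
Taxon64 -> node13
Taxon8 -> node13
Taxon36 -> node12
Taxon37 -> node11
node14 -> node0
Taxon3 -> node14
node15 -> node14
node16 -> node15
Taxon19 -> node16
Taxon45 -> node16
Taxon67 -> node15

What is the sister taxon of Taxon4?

Taxon21

Taxon4 attaches to the tree at the node subtending (Taxon21,Taxon4).
The other lineage descending from that same node — the sister group — is the single tip Taxon21.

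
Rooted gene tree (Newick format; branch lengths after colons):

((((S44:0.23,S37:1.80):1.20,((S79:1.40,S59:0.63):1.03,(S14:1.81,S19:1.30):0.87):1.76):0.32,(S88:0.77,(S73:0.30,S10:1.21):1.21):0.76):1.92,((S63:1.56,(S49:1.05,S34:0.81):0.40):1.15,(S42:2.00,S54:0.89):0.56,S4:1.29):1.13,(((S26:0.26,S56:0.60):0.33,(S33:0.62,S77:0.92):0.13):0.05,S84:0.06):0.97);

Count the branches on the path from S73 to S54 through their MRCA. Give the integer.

7

The MRCA of S73 and S54 is the root of the tree.
From S73 up to that node: 4 branches. From S54 up to the same node: 3 branches. Total: 4 + 3 = 7.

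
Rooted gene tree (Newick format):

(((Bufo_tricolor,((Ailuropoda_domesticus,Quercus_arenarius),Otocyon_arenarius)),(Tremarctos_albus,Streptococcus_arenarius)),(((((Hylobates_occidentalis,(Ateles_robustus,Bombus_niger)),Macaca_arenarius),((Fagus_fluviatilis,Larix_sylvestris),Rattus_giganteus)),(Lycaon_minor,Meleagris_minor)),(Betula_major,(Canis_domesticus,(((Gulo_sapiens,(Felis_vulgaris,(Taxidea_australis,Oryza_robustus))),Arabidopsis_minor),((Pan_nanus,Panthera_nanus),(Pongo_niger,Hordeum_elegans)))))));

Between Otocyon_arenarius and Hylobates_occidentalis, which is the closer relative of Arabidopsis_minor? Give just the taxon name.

Hylobates_occidentalis

The MRCA of Arabidopsis_minor and Hylobates_occidentalis subtends (((((Hylobates_occidentalis,(Ateles_robustus,Bombus_niger)),Macaca_arenarius),((Fagus_fluviatilis,Larix_sylvestris),Rattus_giganteus)),(Lycaon_minor,Meleagris_minor)),(Betula_major,(Canis_domesticus,(((Gulo_sapiens,(Felis_vulgaris,(Taxidea_australis,Oryza_robustus))),Arabidopsis_minor),((Pan_nanus,Panthera_nanus),(Pongo_niger,Hordeum_elegans)))))) (20 taxa).
The MRCA of Arabidopsis_minor and Otocyon_arenarius is the root, subtending the entire tree (26 taxa).
The first is nested inside the second, so Arabidopsis_minor shares a more recent common ancestor with Hylobates_occidentalis.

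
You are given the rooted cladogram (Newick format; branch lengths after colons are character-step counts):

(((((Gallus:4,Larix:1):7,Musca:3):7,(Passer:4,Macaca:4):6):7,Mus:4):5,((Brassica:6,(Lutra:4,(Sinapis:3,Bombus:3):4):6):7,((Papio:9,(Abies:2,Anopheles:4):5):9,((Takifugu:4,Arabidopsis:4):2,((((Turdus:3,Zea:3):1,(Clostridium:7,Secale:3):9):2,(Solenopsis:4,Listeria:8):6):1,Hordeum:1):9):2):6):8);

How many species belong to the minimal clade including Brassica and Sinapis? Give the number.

4

The MRCA of Brassica and Sinapis is the node subtending (Brassica,(Lutra,(Sinapis,Bombus))).
That clade contains 4 terminal taxa: Bombus, Brassica, Lutra, Sinapis.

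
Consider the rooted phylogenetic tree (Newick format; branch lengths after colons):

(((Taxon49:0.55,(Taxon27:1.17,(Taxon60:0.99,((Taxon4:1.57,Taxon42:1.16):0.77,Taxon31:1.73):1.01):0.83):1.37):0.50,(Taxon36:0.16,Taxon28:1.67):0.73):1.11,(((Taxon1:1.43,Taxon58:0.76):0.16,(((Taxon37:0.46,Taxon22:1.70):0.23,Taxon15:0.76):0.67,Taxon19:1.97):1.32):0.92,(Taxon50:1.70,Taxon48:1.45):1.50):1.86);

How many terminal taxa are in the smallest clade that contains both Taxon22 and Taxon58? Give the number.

6

The MRCA of Taxon22 and Taxon58 is the node subtending ((Taxon1,Taxon58),(((Taxon37,Taxon22),Taxon15),Taxon19)).
That clade contains 6 terminal taxa: Taxon1, Taxon15, Taxon19, Taxon22, Taxon37, Taxon58.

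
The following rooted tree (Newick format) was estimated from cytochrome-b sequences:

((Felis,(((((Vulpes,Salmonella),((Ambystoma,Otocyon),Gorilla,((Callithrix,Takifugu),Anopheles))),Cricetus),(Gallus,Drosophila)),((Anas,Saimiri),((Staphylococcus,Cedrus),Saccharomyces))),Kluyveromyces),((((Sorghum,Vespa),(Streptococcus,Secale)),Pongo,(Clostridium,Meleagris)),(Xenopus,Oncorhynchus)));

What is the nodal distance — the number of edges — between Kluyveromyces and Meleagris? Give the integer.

6

The MRCA of Kluyveromyces and Meleagris is the root of the tree.
From Kluyveromyces up to that node: 2 branches. From Meleagris up to the same node: 4 branches. Total: 2 + 4 = 6.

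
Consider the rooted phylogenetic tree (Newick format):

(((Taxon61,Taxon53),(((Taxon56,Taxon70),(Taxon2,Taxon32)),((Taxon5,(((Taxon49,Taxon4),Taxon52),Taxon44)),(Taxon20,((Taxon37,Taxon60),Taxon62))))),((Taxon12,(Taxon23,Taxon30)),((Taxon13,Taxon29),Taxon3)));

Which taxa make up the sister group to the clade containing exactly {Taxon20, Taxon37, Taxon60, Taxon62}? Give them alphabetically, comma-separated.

Taxon4, Taxon44, Taxon49, Taxon5, Taxon52

The clade containing exactly {Taxon20, Taxon37, Taxon60, Taxon62} attaches to the tree at the node subtending ((Taxon5,(((Taxon49,Taxon4),Taxon52),Taxon44)),(Taxon20,((Taxon37,Taxon60),Taxon62))).
The other lineage descending from that same node — the sister group — is (Taxon5,(((Taxon49,Taxon4),Taxon52),Taxon44)); its 5 tips in alphabetical order are the answer.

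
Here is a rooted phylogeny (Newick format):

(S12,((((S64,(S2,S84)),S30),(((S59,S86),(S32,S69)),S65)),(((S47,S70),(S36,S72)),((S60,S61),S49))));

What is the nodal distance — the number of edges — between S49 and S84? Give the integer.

The MRCA of S49 and S84 is the node subtending ((((S64,(S2,S84)),S30),(((S59,S86),(S32,S69)),S65)),(((S47,S70),(S36,S72)),((S60,S61),S49))).
From S49 up to that node: 3 branches. From S84 up to the same node: 5 branches. Total: 3 + 5 = 8.

8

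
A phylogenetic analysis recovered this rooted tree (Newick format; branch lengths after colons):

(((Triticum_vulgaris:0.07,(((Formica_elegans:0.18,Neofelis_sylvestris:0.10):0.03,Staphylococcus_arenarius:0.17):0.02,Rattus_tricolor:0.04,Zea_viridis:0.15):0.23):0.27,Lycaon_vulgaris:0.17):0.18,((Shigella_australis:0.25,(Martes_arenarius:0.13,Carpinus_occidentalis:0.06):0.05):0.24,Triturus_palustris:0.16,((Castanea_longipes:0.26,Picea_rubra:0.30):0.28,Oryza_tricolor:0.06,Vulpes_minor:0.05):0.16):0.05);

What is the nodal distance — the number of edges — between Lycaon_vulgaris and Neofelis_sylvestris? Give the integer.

6

The MRCA of Lycaon_vulgaris and Neofelis_sylvestris is the node subtending ((Triticum_vulgaris,(((Formica_elegans,Neofelis_sylvestris),Staphylococcus_arenarius),Rattus_tricolor,Zea_viridis)),Lycaon_vulgaris).
From Lycaon_vulgaris up to that node: 1 branch. From Neofelis_sylvestris up to the same node: 5 branches. Total: 1 + 5 = 6.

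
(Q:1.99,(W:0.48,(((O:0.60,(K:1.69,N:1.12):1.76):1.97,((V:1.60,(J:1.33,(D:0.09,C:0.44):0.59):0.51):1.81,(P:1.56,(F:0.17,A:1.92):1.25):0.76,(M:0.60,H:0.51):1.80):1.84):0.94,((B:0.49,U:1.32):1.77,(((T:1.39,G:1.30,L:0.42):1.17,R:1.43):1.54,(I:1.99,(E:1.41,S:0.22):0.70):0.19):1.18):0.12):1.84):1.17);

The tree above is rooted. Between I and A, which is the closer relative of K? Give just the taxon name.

A

The MRCA of K and A subtends ((O,(K,N)),((V,(J,(D,C))),(P,(F,A)),(M,H))) (12 taxa).
The MRCA of K and I subtends (((O,(K,N)),((V,(J,(D,C))),(P,(F,A)),(M,H))),((B,U),(((T,G,L),R),(I,(E,S))))) (21 taxa).
The first is nested inside the second, so K shares a more recent common ancestor with A.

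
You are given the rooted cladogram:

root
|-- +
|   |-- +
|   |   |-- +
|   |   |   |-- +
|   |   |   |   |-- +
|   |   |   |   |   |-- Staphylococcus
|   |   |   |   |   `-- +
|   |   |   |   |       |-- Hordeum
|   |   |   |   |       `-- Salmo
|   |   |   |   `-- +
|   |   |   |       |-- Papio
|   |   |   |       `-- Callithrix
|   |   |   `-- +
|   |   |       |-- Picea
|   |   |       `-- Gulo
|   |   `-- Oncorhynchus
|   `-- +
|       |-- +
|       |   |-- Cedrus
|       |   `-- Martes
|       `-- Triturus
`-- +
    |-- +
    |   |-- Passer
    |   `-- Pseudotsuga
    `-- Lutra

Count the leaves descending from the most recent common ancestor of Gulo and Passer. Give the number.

14

The MRCA of Gulo and Passer is the root, so the clade is the entire tree.
That clade contains 14 terminal taxa: Callithrix, Cedrus, Gulo, Hordeum, Lutra, Martes, Oncorhynchus, Papio, Passer, Picea, Pseudotsuga, Salmo, Staphylococcus, Triturus.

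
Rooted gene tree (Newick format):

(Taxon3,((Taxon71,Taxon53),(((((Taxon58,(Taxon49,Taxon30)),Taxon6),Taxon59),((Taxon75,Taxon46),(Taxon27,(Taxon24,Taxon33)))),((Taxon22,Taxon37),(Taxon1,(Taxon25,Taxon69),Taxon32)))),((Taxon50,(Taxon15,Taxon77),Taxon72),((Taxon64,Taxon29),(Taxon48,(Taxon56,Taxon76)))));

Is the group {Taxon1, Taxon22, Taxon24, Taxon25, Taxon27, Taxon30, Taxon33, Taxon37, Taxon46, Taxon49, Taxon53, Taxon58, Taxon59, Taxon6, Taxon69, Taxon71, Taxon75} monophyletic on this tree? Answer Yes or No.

No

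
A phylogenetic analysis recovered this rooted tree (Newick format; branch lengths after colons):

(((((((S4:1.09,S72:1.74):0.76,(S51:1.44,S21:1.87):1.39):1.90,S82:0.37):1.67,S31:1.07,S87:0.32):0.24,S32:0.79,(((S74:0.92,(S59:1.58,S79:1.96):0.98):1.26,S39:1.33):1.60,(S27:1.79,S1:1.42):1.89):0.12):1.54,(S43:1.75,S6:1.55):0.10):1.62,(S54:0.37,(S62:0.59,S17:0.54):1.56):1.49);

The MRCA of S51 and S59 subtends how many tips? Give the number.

14

The MRCA of S51 and S59 is the node subtending (((((S4,S72),(S51,S21)),S82),S31,S87),S32,(((S74,(S59,S79)),S39),(S27,S1))).
That clade contains 14 terminal taxa: S1, S21, S27, S31, S32, S39, S4, S51, S59, S72, S74, S79, S82, S87.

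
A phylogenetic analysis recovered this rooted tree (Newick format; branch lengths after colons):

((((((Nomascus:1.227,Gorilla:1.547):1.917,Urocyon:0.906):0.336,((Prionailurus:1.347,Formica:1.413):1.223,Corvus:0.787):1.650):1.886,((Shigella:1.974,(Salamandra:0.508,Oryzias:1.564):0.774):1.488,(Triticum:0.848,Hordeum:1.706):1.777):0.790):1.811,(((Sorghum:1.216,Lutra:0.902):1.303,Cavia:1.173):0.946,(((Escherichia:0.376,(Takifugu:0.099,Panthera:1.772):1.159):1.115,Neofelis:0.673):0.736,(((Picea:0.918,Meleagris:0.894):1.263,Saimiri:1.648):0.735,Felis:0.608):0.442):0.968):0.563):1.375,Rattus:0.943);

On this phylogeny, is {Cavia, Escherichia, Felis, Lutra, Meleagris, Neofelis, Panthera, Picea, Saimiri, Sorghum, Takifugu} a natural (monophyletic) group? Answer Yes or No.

The most recent common ancestor of these taxa subtends (((Sorghum,Lutra),Cavia),(((Escherichia,(Takifugu,Panthera)),Neofelis),(((Picea,Meleagris),Saimiri),Felis))).
That clade has exactly 11 tips — every listed taxon and nothing else — so the group is monophyletic.

Yes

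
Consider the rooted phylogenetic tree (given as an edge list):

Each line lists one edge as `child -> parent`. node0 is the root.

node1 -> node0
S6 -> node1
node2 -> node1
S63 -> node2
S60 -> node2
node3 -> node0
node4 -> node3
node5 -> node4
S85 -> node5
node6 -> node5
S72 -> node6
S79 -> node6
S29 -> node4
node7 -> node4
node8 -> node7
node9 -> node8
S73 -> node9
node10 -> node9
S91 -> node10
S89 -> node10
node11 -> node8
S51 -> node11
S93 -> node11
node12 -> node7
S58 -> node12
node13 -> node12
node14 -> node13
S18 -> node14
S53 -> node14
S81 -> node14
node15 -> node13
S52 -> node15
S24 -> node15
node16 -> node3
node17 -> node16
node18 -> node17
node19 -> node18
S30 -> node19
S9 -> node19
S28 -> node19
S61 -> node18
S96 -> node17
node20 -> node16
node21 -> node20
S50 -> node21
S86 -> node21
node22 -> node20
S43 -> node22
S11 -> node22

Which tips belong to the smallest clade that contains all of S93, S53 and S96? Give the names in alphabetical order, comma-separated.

Tracing S93: it sits inside (S51,S93).
Tracing S53: it sits inside (S18,S53,S81).
Tracing S96: it sits inside (((S30,S9,S28),S61),S96).
The smallest clade enclosing all 3 is (((S85,(S72,S79)),S29,(((S73,(S91,S89)),(S51,S93)),(S58,((S18,S53,S81),(S52,S24))))),((((S30,S9,S28),S61),S96),((S50,S86),(S43,S11)))); the answer is its 24 terminal taxa in alphabetical order.

S11, S18, S24, S28, S29, S30, S43, S50, S51, S52, S53, S58, S61, S72, S73, S79, S81, S85, S86, S89, S9, S91, S93, S96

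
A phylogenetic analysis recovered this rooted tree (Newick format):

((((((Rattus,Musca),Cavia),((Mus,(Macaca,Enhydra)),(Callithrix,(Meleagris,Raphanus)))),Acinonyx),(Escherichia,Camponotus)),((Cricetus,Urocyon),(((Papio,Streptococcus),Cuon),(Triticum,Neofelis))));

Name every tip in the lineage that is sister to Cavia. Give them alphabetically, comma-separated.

Cavia attaches to the tree at the node subtending ((Rattus,Musca),Cavia).
The other lineage descending from that same node — the sister group — is (Rattus,Musca); its 2 tips in alphabetical order are the answer.

Musca, Rattus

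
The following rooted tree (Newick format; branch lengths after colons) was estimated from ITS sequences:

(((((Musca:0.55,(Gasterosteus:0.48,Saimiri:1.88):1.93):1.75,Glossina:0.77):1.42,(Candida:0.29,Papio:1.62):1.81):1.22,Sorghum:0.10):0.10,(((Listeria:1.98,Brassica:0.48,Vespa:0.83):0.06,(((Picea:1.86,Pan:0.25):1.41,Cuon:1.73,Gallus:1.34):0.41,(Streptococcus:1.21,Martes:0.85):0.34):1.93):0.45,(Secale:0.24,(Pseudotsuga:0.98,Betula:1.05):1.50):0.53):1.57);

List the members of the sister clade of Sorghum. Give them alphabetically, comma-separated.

Candida, Gasterosteus, Glossina, Musca, Papio, Saimiri

Sorghum attaches to the tree at the node subtending ((((Musca,(Gasterosteus,Saimiri)),Glossina),(Candida,Papio)),Sorghum).
The other lineage descending from that same node — the sister group — is (((Musca,(Gasterosteus,Saimiri)),Glossina),(Candida,Papio)); its 6 tips in alphabetical order are the answer.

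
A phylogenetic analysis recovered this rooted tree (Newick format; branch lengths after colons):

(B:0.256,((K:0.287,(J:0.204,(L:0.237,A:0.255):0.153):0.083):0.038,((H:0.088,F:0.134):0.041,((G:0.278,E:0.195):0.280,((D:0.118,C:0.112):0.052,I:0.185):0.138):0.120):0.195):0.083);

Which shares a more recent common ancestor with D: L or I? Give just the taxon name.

I

The MRCA of D and I subtends ((D,C),I) (3 taxa).
The MRCA of D and L subtends ((K,(J,(L,A))),((H,F),((G,E),((D,C),I)))) (11 taxa).
The first is nested inside the second, so D shares a more recent common ancestor with I.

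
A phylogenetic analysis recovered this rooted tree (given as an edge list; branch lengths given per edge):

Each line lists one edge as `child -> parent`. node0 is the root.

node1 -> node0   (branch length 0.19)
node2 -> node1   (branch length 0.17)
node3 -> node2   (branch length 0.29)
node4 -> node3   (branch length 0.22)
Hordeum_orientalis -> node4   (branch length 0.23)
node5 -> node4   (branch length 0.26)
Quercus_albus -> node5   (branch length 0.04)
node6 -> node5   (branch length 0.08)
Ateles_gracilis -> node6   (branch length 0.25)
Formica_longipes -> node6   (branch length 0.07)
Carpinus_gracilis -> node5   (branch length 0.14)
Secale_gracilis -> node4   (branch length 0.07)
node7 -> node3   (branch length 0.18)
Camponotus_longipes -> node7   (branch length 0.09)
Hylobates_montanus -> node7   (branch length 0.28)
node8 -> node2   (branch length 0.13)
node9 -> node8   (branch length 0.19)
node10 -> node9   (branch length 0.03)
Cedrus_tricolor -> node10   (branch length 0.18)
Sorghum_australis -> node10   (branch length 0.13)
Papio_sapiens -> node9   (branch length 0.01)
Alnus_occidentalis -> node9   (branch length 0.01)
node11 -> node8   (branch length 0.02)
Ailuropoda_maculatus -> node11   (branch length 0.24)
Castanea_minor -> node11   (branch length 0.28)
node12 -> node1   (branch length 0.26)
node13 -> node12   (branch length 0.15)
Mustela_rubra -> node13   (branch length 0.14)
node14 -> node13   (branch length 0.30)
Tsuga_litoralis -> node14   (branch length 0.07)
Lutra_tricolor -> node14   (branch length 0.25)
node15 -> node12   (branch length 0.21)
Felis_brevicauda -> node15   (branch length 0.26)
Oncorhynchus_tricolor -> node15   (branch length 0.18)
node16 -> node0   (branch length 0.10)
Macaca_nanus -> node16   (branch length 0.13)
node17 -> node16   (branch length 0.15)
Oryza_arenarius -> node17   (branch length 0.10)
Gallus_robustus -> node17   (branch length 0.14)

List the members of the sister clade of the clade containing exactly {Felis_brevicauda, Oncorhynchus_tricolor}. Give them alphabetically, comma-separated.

The clade containing exactly {Felis_brevicauda, Oncorhynchus_tricolor} attaches to the tree at the node subtending ((Mustela_rubra,(Tsuga_litoralis,Lutra_tricolor)),(Felis_brevicauda,Oncorhynchus_tricolor)).
The other lineage descending from that same node — the sister group — is (Mustela_rubra,(Tsuga_litoralis,Lutra_tricolor)); its 3 tips in alphabetical order are the answer.

Lutra_tricolor, Mustela_rubra, Tsuga_litoralis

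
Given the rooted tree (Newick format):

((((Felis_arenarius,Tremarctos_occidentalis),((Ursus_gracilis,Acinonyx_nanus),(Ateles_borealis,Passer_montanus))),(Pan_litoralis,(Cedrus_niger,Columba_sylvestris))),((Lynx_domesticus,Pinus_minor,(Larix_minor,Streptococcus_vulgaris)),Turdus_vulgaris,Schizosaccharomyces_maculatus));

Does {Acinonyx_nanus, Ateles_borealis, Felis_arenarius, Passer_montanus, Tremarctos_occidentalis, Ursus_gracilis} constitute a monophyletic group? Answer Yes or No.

Yes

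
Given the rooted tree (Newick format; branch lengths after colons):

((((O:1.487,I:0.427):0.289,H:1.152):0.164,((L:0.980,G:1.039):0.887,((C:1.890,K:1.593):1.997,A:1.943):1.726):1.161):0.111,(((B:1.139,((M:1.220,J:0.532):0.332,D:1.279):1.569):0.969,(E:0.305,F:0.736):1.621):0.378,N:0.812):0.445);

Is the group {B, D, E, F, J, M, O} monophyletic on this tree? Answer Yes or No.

No

The MRCA of the listed taxa is the root, so the smallest clade containing them is the whole tree.
That clade also contains A, C, G, H, I, K, L, N, which are not in the proposed group, so the group is not monophyletic.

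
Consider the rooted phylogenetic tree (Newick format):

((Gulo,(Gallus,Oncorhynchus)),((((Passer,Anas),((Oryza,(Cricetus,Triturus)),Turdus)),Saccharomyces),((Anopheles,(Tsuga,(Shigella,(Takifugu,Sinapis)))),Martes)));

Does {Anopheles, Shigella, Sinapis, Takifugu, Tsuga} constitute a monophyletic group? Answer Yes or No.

The most recent common ancestor of these taxa subtends (Anopheles,(Tsuga,(Shigella,(Takifugu,Sinapis)))).
That clade has exactly 5 tips — every listed taxon and nothing else — so the group is monophyletic.

Yes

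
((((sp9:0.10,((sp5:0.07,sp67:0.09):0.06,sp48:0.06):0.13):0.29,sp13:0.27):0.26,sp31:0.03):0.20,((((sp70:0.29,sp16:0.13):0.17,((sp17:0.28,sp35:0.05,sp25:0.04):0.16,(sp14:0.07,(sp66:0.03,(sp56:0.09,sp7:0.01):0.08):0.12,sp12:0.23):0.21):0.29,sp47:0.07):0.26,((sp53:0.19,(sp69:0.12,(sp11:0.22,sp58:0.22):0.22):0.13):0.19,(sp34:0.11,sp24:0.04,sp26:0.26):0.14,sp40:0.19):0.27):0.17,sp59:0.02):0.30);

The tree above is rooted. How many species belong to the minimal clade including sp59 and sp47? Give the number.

20

The MRCA of sp59 and sp47 is the node subtending ((((sp70,sp16),((sp17,sp35,sp25),(sp14,(sp66,(sp56,sp7)),sp12)),sp47),((sp53,(sp69,(sp11,sp58))),(sp34,sp24,sp26),sp40)),sp59).
That clade contains 20 terminal taxa: sp11, sp12, sp14, sp16, sp17, sp24, sp25, sp26, sp34, sp35, sp40, sp47, sp53, sp56, sp58, sp59, sp66, sp69, sp7, sp70.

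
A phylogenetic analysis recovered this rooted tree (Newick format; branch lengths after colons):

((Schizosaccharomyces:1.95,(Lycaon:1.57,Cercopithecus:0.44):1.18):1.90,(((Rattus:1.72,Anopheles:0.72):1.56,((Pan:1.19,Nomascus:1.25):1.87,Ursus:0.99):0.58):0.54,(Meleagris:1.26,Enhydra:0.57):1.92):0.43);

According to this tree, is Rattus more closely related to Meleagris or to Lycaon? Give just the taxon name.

The MRCA of Rattus and Meleagris subtends (((Rattus,Anopheles),((Pan,Nomascus),Ursus)),(Meleagris,Enhydra)) (7 taxa).
The MRCA of Rattus and Lycaon is the root, subtending the entire tree (10 taxa).
The first is nested inside the second, so Rattus shares a more recent common ancestor with Meleagris.

Meleagris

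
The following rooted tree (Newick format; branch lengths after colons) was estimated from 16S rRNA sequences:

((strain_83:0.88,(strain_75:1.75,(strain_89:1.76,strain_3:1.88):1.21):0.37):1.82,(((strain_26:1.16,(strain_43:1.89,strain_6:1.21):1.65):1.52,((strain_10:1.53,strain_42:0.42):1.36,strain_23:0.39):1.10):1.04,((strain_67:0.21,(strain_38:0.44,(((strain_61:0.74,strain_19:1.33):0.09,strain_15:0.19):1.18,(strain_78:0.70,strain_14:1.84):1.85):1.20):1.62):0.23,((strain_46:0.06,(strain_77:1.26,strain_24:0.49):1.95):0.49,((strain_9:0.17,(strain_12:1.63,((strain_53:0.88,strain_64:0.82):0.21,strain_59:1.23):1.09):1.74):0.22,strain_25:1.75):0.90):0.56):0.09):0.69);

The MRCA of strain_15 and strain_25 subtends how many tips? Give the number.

The MRCA of strain_15 and strain_25 is the node subtending ((strain_67,(strain_38,(((strain_61,strain_19),strain_15),(strain_78,strain_14)))),((strain_46,(strain_77,strain_24)),((strain_9,(strain_12,((strain_53,strain_64),strain_59))),strain_25))).
That clade contains 16 terminal taxa: strain_12, strain_14, strain_15, strain_19, strain_24, strain_25, strain_38, strain_46, strain_53, strain_59, strain_61, strain_64, strain_67, strain_77, strain_78, strain_9.

16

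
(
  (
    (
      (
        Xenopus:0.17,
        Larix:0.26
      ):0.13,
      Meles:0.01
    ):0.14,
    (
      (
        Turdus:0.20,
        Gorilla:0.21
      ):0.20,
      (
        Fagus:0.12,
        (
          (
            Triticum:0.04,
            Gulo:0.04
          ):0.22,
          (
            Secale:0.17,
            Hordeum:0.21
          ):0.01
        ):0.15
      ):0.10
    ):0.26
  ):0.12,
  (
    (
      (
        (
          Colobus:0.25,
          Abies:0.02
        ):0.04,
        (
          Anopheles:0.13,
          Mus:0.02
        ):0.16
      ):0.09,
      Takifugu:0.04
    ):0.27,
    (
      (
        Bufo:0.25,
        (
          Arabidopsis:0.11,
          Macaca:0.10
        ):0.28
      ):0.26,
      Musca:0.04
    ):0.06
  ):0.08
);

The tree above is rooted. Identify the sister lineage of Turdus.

Turdus attaches to the tree at the node subtending (Turdus,Gorilla).
The other lineage descending from that same node — the sister group — is the single tip Gorilla.

Gorilla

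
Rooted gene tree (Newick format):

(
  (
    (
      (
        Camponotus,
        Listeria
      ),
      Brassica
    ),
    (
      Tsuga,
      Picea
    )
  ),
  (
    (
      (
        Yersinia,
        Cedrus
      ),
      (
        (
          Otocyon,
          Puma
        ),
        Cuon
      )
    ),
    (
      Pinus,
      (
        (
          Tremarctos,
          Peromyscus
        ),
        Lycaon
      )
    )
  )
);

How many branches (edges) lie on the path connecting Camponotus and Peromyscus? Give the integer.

The MRCA of Camponotus and Peromyscus is the root of the tree.
From Camponotus up to that node: 4 branches. From Peromyscus up to the same node: 5 branches. Total: 4 + 5 = 9.

9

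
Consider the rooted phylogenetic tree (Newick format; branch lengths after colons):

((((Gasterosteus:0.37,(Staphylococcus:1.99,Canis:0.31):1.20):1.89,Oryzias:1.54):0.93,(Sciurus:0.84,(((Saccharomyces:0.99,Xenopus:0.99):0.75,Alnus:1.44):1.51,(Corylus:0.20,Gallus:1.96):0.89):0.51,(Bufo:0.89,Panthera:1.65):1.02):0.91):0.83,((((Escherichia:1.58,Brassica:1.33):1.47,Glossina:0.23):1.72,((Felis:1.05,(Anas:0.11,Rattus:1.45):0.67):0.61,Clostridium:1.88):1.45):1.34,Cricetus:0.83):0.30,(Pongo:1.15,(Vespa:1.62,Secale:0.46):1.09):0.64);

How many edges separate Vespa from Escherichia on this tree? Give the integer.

8

The MRCA of Vespa and Escherichia is the root of the tree.
From Vespa up to that node: 3 branches. From Escherichia up to the same node: 5 branches. Total: 3 + 5 = 8.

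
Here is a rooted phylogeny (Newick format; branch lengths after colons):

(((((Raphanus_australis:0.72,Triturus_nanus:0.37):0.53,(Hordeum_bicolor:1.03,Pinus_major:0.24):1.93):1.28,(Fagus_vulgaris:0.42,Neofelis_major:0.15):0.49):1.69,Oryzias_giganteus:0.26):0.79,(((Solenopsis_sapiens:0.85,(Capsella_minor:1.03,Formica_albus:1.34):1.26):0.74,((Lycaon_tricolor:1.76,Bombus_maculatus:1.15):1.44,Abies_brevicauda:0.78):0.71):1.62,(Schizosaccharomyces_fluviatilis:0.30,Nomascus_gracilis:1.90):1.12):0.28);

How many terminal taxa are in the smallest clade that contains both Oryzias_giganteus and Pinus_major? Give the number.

7

The MRCA of Oryzias_giganteus and Pinus_major is the node subtending ((((Raphanus_australis,Triturus_nanus),(Hordeum_bicolor,Pinus_major)),(Fagus_vulgaris,Neofelis_major)),Oryzias_giganteus).
That clade contains 7 terminal taxa: Fagus_vulgaris, Hordeum_bicolor, Neofelis_major, Oryzias_giganteus, Pinus_major, Raphanus_australis, Triturus_nanus.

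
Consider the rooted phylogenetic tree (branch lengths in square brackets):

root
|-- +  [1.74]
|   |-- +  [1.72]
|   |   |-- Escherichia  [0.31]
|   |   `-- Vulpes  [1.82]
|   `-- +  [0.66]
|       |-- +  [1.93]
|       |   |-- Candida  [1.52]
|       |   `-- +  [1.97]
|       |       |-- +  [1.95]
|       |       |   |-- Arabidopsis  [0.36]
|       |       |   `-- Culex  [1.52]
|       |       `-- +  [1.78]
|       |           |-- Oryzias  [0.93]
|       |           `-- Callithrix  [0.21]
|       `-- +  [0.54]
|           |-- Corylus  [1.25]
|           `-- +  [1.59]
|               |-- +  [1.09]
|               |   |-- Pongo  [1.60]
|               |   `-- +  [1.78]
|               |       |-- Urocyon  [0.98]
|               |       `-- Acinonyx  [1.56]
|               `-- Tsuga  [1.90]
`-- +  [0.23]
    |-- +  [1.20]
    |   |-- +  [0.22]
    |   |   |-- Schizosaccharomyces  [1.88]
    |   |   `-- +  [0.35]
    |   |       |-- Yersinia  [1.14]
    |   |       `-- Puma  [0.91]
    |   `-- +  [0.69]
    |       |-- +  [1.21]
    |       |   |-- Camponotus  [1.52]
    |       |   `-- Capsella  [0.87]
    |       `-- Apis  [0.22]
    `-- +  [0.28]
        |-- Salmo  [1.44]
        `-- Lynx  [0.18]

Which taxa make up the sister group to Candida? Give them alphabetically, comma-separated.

Candida attaches to the tree at the node subtending (Candida,((Arabidopsis,Culex),(Oryzias,Callithrix))).
The other lineage descending from that same node — the sister group — is ((Arabidopsis,Culex),(Oryzias,Callithrix)); its 4 tips in alphabetical order are the answer.

Arabidopsis, Callithrix, Culex, Oryzias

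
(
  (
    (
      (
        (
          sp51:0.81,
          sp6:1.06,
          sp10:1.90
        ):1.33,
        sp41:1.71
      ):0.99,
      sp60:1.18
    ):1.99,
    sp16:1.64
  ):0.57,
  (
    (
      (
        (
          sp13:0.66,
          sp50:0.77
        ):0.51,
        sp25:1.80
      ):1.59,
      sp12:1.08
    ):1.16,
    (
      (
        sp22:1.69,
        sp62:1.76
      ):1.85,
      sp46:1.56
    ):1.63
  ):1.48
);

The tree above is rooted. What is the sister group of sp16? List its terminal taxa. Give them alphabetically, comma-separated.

sp10, sp41, sp51, sp6, sp60

sp16 attaches to the tree at the node subtending ((((sp51,sp6,sp10),sp41),sp60),sp16).
The other lineage descending from that same node — the sister group — is (((sp51,sp6,sp10),sp41),sp60); its 5 tips in alphabetical order are the answer.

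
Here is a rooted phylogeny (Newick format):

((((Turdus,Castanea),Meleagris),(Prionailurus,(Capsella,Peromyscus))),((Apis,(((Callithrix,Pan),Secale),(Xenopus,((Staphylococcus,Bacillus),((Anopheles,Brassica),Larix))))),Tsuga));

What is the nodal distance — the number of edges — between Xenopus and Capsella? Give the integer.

9

The MRCA of Xenopus and Capsella is the root of the tree.
From Xenopus up to that node: 5 branches. From Capsella up to the same node: 4 branches. Total: 5 + 4 = 9.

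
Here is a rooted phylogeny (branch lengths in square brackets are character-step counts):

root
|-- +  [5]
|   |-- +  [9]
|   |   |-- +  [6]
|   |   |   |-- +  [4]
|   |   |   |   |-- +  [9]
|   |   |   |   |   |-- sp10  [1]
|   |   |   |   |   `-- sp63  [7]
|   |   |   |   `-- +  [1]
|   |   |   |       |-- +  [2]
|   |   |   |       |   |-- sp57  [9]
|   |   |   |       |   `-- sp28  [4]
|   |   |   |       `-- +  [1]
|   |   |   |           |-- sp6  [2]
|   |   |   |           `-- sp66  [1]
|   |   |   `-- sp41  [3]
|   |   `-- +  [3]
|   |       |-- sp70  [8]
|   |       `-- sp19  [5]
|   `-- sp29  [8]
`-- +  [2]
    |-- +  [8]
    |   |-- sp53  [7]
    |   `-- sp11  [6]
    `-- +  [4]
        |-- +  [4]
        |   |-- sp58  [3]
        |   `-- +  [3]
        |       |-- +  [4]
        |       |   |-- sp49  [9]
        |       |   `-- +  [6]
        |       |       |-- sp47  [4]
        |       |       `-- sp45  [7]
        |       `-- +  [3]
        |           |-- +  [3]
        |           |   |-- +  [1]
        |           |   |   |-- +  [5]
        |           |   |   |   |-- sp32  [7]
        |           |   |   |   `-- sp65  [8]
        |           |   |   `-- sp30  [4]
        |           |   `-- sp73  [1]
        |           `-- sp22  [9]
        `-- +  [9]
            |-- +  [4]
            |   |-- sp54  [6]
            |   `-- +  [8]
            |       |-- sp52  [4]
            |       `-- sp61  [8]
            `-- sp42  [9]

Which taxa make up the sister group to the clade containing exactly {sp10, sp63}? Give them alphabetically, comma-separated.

The clade containing exactly {sp10, sp63} attaches to the tree at the node subtending ((sp10,sp63),((sp57,sp28),(sp6,sp66))).
The other lineage descending from that same node — the sister group — is ((sp57,sp28),(sp6,sp66)); its 4 tips in alphabetical order are the answer.

sp28, sp57, sp6, sp66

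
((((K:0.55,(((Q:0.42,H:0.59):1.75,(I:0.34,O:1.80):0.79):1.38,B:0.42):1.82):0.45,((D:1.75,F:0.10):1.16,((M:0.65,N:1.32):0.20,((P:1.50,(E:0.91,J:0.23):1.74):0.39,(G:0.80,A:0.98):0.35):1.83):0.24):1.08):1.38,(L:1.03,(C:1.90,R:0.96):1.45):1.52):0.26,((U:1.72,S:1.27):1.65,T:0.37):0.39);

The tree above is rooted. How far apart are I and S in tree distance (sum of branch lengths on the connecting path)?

The path runs I → … → MRCA → … → S; the MRCA is the root of the tree.
Branch lengths along that path: 0.34 + 0.79 + 1.38 + 1.82 + 0.45 + 1.38 + 0.26 + 0.39 + 1.65 + 1.27 = 9.73.

9.73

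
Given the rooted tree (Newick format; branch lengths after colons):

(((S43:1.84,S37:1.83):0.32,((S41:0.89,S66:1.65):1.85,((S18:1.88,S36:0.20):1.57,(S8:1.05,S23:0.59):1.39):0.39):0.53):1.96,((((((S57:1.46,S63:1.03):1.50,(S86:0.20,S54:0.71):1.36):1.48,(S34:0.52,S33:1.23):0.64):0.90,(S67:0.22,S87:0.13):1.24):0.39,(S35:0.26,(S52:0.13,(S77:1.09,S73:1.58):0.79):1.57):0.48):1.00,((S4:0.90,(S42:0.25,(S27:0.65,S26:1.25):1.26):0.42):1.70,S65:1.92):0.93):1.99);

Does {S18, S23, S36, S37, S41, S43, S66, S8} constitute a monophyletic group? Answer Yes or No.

The most recent common ancestor of these taxa subtends ((S43,S37),((S41,S66),((S18,S36),(S8,S23)))).
That clade has exactly 8 tips — every listed taxon and nothing else — so the group is monophyletic.

Yes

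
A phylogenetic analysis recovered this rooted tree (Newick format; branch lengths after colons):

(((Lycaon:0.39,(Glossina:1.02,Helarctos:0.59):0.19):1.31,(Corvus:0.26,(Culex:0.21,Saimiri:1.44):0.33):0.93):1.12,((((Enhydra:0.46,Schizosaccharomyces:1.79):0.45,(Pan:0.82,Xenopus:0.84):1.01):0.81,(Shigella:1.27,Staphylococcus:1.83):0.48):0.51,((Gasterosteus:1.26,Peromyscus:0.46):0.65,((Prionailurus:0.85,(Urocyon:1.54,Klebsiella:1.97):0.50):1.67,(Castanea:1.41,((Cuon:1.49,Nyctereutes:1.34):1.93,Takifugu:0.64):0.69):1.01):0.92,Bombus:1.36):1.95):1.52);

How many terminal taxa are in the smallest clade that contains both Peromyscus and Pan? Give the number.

The MRCA of Peromyscus and Pan is the node subtending ((((Enhydra,Schizosaccharomyces),(Pan,Xenopus)),(Shigella,Staphylococcus)),((Gasterosteus,Peromyscus),((Prionailurus,(Urocyon,Klebsiella)),(Castanea,((Cuon,Nyctereutes),Takifugu))),Bombus)).
That clade contains 16 terminal taxa: Bombus, Castanea, Cuon, Enhydra, Gasterosteus, Klebsiella, Nyctereutes, Pan, Peromyscus, Prionailurus, Schizosaccharomyces, Shigella, Staphylococcus, Takifugu, Urocyon, Xenopus.

16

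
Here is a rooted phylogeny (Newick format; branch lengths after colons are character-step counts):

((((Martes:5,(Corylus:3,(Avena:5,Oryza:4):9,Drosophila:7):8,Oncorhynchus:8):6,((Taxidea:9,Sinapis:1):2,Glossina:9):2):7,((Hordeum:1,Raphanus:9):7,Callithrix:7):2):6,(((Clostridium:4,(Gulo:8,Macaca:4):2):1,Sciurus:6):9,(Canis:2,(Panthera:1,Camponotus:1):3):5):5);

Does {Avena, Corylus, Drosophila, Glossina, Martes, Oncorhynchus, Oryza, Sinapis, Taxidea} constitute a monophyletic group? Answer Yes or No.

The most recent common ancestor of these taxa subtends ((Martes,(Corylus,(Avena,Oryza),Drosophila),Oncorhynchus),((Taxidea,Sinapis),Glossina)).
That clade has exactly 9 tips — every listed taxon and nothing else — so the group is monophyletic.

Yes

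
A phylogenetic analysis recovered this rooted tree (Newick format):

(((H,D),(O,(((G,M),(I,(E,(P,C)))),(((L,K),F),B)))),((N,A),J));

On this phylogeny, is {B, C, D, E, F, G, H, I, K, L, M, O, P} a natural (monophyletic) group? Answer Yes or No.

The most recent common ancestor of these taxa subtends ((H,D),(O,(((G,M),(I,(E,(P,C)))),(((L,K),F),B)))).
That clade has exactly 13 tips — every listed taxon and nothing else — so the group is monophyletic.

Yes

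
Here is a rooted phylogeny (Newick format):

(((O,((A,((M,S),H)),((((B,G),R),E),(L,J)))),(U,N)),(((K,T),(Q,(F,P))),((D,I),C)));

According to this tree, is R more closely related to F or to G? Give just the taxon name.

G

The MRCA of R and G subtends ((B,G),R) (3 taxa).
The MRCA of R and F is the root, subtending the entire tree (21 taxa).
The first is nested inside the second, so R shares a more recent common ancestor with G.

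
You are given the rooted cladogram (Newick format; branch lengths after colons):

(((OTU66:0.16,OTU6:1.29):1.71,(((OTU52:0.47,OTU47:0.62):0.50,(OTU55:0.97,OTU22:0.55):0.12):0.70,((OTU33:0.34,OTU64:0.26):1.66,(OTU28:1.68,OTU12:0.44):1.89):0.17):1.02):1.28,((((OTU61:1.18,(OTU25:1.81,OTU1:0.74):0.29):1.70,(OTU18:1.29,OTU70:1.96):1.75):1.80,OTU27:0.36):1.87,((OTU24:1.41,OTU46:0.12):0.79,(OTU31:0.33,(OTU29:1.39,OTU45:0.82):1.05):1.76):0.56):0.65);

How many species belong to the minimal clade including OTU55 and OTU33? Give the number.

8

The MRCA of OTU55 and OTU33 is the node subtending (((OTU52,OTU47),(OTU55,OTU22)),((OTU33,OTU64),(OTU28,OTU12))).
That clade contains 8 terminal taxa: OTU12, OTU22, OTU28, OTU33, OTU47, OTU52, OTU55, OTU64.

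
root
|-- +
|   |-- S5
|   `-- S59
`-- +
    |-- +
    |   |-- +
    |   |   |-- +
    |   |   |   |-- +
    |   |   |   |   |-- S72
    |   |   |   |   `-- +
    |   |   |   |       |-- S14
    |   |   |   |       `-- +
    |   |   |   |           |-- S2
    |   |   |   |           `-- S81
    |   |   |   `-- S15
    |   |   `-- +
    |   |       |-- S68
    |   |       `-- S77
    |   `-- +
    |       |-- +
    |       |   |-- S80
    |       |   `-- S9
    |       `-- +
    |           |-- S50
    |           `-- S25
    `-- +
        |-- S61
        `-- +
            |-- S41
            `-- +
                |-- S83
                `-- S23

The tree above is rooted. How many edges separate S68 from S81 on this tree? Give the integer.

The MRCA of S68 and S81 is the node subtending (((S72,(S14,(S2,S81))),S15),(S68,S77)).
From S68 up to that node: 2 branches. From S81 up to the same node: 5 branches. Total: 2 + 5 = 7.

7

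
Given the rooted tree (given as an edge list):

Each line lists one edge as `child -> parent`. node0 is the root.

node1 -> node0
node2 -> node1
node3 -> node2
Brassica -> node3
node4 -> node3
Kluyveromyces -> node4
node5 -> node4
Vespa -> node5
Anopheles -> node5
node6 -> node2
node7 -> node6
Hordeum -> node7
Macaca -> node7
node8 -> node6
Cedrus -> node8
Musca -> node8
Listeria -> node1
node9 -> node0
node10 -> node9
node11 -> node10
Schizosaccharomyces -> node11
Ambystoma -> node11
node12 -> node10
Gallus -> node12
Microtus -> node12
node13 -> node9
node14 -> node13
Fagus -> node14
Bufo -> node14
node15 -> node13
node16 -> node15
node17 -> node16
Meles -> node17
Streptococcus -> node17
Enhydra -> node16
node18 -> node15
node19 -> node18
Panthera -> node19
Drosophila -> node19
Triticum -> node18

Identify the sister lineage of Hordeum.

Macaca

Hordeum attaches to the tree at the node subtending (Hordeum,Macaca).
The other lineage descending from that same node — the sister group — is the single tip Macaca.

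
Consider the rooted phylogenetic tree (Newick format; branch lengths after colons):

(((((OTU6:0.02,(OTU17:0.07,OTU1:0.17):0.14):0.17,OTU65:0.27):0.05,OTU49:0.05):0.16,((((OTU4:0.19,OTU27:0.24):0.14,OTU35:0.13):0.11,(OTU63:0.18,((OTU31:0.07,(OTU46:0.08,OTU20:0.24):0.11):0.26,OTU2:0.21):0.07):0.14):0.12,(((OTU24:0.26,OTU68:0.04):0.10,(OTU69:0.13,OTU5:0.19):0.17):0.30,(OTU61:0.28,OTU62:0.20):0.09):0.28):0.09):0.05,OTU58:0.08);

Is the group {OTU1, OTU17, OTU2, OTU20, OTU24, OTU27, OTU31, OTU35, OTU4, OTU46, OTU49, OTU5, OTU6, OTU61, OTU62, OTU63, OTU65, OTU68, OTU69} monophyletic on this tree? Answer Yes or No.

Yes

The most recent common ancestor of these taxa subtends ((((OTU6,(OTU17,OTU1)),OTU65),OTU49),((((OTU4,OTU27),OTU35),(OTU63,((OTU31,(OTU46,OTU20)),OTU2))),(((OTU24,OTU68),(OTU69,OTU5)),(OTU61,OTU62)))).
That clade has exactly 19 tips — every listed taxon and nothing else — so the group is monophyletic.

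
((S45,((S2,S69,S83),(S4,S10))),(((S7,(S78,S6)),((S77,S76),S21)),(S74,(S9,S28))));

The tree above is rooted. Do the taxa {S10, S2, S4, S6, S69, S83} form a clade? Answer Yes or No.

The MRCA of the listed taxa is the root, so the smallest clade containing them is the whole tree.
That clade also contains S21, S28, S45, S7, S74, S76, S77, S78, S9, which are not in the proposed group, so the group is not monophyletic.

No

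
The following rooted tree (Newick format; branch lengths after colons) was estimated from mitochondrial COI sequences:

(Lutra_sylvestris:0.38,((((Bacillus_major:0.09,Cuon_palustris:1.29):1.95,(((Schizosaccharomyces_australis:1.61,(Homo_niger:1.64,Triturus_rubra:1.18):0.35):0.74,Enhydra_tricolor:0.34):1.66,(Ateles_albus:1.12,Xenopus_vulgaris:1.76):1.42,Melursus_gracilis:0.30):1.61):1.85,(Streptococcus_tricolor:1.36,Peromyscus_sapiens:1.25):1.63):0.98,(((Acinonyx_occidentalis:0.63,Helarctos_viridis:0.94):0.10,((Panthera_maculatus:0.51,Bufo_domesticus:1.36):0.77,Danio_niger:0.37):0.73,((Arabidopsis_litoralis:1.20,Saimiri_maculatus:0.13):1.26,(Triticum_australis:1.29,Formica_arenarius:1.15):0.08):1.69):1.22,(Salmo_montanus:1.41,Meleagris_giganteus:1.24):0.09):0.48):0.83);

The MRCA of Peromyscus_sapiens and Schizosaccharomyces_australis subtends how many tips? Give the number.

11

The MRCA of Peromyscus_sapiens and Schizosaccharomyces_australis is the node subtending (((Bacillus_major,Cuon_palustris),(((Schizosaccharomyces_australis,(Homo_niger,Triturus_rubra)),Enhydra_tricolor),(Ateles_albus,Xenopus_vulgaris),Melursus_gracilis)),(Streptococcus_tricolor,Peromyscus_sapiens)).
That clade contains 11 terminal taxa: Ateles_albus, Bacillus_major, Cuon_palustris, Enhydra_tricolor, Homo_niger, Melursus_gracilis, Peromyscus_sapiens, Schizosaccharomyces_australis, Streptococcus_tricolor, Triturus_rubra, Xenopus_vulgaris.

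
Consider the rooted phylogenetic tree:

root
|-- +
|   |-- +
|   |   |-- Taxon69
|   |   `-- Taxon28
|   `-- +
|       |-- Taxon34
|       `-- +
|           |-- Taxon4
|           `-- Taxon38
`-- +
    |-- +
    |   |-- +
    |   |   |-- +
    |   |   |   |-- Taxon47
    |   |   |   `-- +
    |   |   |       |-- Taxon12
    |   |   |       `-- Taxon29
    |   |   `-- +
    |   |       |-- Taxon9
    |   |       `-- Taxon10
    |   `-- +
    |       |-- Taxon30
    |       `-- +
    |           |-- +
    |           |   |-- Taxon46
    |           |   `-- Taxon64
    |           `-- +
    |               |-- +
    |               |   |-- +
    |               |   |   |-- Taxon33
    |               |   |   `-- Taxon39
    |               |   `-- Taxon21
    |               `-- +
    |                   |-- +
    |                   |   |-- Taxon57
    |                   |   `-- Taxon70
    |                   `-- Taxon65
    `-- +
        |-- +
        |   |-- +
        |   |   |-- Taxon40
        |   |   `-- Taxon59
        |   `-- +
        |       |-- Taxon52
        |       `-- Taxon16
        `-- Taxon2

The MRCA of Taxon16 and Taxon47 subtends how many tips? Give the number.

The MRCA of Taxon16 and Taxon47 is the node subtending ((((Taxon47,(Taxon12,Taxon29)),(Taxon9,Taxon10)),(Taxon30,((Taxon46,Taxon64),(((Taxon33,Taxon39),Taxon21),((Taxon57,Taxon70),Taxon65))))),(((Taxon40,Taxon59),(Taxon52,Taxon16)),Taxon2)).
That clade contains 19 terminal taxa: Taxon10, Taxon12, Taxon16, Taxon2, Taxon21, Taxon29, Taxon30, Taxon33, Taxon39, Taxon40, Taxon46, Taxon47, Taxon52, Taxon57, Taxon59, Taxon64, Taxon65, Taxon70, Taxon9.

19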